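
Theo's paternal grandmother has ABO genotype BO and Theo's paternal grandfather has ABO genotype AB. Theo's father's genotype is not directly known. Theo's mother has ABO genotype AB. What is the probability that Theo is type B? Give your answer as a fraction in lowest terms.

Theo's father's ABO genotype from BO × AB: 1/4 AB, 1/4 AO, 1/4 BB, 1/4 BO.
Crossing each possibility with the mother AB and summing P(type B): 1/4·1/4 + 1/4·1/4 + 1/4·1/2 + 1/4·1/2 = 3/8.

3/8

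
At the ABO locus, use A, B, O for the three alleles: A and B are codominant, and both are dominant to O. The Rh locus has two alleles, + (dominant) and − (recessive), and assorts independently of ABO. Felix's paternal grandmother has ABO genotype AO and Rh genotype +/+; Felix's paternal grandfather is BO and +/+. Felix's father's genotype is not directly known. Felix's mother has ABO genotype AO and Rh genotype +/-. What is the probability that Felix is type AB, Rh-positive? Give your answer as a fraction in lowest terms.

1/8

Felix's father's ABO genotype from AO × BO: 1/4 AB, 1/4 AO, 1/4 BO, 1/4 OO.
Crossing each possibility with the mother AO and summing P(type AB): 1/4·1/4 + 1/4·0 + 1/4·1/4 + 1/4·0 = 1/8.
Similarly for Rh via the father's Rh distribution: P(Rh+) = 1.
Independent loci: 1/8 × 1 = 1/8.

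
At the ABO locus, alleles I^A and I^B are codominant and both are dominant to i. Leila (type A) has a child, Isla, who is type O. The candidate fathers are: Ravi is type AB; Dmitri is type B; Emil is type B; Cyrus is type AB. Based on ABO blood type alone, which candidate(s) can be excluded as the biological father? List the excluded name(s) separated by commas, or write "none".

Ravi, Cyrus

A candidate is excluded only if no genotype consistent with his phenotype could produce a type O child with a type A mother.
Ravi (type AB): no genotype consistent with that phenotype can produce a type-O child with a type-A mother.
Cyrus (type AB): no genotype consistent with that phenotype can produce a type-O child with a type-A mother.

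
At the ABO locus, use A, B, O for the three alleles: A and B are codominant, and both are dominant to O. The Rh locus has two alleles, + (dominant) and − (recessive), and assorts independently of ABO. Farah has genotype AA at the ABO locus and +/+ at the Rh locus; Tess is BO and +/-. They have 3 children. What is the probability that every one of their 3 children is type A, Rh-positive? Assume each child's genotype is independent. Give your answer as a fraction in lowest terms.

ABO cross AA × BO → 1/2 A, 1/2 AB.
Rh cross +/+ × +/- → 1 Rh+; so P(type A, Rh-positive) = 1/2 × 1 = 1/2 per child.
All 3 independent: (1/2)^3 = 1/8.

1/8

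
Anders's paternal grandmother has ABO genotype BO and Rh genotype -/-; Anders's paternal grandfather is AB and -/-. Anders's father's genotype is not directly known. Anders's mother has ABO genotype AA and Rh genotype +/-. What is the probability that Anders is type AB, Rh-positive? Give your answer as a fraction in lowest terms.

Anders's father's ABO genotype from BO × AB: 1/4 AB, 1/4 AO, 1/4 BB, 1/4 BO.
Crossing each possibility with the mother AA and summing P(type AB): 1/4·1/2 + 1/4·0 + 1/4·1 + 1/4·1/2 = 1/2.
Similarly for Rh via the father's Rh distribution: P(Rh+) = 1/2.
Independent loci: 1/2 × 1/2 = 1/4.

1/4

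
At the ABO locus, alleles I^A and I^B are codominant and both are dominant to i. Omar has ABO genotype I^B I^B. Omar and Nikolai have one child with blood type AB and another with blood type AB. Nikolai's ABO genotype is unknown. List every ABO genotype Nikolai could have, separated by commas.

For each candidate genotype of Nikolai, check whether crossing it with I^B I^B can produce every observed child phenotype.
  I^A I^A → possible child types {AB} ✓
  I^A I^B → possible child types {B, AB} ✓
  I^A i → possible child types {B, AB} ✓
  I^B I^B → possible child types {B} ✗
  I^B i → possible child types {B} ✗
  i i → possible child types {B} ✗

I^A I^A, I^A I^B, I^A i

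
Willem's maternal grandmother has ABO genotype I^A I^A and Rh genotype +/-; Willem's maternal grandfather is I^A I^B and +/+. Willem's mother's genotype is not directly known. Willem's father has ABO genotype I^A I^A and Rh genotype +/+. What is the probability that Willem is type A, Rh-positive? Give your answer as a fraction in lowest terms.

3/4

Willem's mother's ABO genotype from I^A I^A × I^A I^B: 1/2 I^A I^A, 1/2 I^A I^B.
Crossing each possibility with the father I^A I^A and summing P(type A): 1/2·1 + 1/2·1/2 = 3/4.
Similarly for Rh via the mother's Rh distribution: P(Rh+) = 1.
Independent loci: 3/4 × 1 = 3/4.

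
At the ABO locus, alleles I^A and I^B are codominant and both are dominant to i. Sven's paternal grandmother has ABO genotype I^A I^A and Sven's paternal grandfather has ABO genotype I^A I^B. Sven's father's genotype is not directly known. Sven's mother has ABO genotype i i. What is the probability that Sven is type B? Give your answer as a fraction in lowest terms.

1/4

Sven's father's ABO genotype from I^A I^A × I^A I^B: 1/2 I^A I^A, 1/2 I^A I^B.
Crossing each possibility with the mother i i and summing P(type B): 1/2·0 + 1/2·1/2 = 1/4.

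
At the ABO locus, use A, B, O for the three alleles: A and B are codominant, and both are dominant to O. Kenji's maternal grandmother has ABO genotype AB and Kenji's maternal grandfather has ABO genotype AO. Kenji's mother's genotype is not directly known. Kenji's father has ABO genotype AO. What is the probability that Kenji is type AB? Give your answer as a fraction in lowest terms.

1/8

Kenji's mother's ABO genotype from AB × AO: 1/4 AA, 1/4 AB, 1/4 AO, 1/4 BO.
Crossing each possibility with the father AO and summing P(type AB): 1/4·0 + 1/4·1/4 + 1/4·0 + 1/4·1/4 = 1/8.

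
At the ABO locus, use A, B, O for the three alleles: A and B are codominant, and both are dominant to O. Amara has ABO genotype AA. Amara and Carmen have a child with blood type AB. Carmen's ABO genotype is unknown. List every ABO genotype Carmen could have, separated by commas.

AB, BB, BO

For each candidate genotype of Carmen, check whether crossing it with AA can produce every observed child phenotype.
  AA → possible child types {A} ✗
  AB → possible child types {A, AB} ✓
  AO → possible child types {A} ✗
  BB → possible child types {AB} ✓
  BO → possible child types {A, AB} ✓
  OO → possible child types {A} ✗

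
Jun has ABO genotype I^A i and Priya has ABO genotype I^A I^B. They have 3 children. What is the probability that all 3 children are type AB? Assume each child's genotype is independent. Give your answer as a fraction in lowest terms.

ABO cross I^A i × I^A I^B → 1/2 A, 1/4 B, 1/4 AB.
So P(type AB) = 1/4 per child.
All 3 independent: (1/4)^3 = 1/64.

1/64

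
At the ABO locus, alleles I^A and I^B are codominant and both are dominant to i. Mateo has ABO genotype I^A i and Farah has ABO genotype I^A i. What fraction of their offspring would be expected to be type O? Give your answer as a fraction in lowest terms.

ABO cross I^A i × I^A i → offspring phenotypes: 1/4 O, 3/4 A.
So P(type O) = 1/4.

1/4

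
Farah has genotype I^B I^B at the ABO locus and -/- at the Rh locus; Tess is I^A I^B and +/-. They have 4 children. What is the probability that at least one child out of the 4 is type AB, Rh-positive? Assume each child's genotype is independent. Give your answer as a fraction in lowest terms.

ABO cross I^B I^B × I^A I^B → 1/2 B, 1/2 AB.
Rh cross -/- × +/- → 1/2 Rh+, 1/2 Rh-; so P(type AB, Rh-positive) = 1/2 × 1/2 = 1/4 per child.
P(none) = (3/4)^4 = 81/256; P(at least one) = 1 − 81/256 = 175/256.

175/256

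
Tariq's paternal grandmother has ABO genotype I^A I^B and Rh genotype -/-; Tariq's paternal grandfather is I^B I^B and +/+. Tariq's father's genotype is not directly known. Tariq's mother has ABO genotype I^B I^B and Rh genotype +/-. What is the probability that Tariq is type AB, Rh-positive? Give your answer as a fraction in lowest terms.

Tariq's father's ABO genotype from I^A I^B × I^B I^B: 1/2 I^A I^B, 1/2 I^B I^B.
Crossing each possibility with the mother I^B I^B and summing P(type AB): 1/2·1/2 + 1/2·0 = 1/4.
Similarly for Rh via the father's Rh distribution: P(Rh+) = 3/4.
Independent loci: 1/4 × 3/4 = 3/16.

3/16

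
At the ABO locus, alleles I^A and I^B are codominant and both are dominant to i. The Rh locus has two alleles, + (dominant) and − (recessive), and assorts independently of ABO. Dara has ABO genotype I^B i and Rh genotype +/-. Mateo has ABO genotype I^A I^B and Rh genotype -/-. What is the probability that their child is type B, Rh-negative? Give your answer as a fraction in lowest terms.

1/4

ABO cross I^B i × I^A I^B → offspring phenotypes: 1/4 A, 1/2 B, 1/4 AB.
Rh cross +/- × -/- → 1/2 Rh+, 1/2 Rh-.
Independent loci: P(type B, Rh-negative) = 1/2 × 1/2 = 1/4.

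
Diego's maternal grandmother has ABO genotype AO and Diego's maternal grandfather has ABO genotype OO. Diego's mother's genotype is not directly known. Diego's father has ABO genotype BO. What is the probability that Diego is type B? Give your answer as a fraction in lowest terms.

Diego's mother's ABO genotype from AO × OO: 1/2 AO, 1/2 OO.
Crossing each possibility with the father BO and summing P(type B): 1/2·1/4 + 1/2·1/2 = 3/8.

3/8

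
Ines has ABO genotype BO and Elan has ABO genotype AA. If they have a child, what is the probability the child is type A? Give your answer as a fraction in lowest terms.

1/2

ABO cross BO × AA → offspring phenotypes: 1/2 A, 1/2 AB.
So P(type A) = 1/2.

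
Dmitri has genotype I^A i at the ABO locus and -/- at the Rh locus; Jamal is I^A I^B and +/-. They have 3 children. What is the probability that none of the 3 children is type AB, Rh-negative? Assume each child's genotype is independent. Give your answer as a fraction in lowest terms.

343/512

ABO cross I^A i × I^A I^B → 1/2 A, 1/4 B, 1/4 AB.
Rh cross -/- × +/- → 1/2 Rh+, 1/2 Rh-; so P(type AB, Rh-negative) = 1/4 × 1/2 = 1/8 per child.
P(not type AB, Rh-negative) = 7/8 for one child; (7/8)^3 = 343/512.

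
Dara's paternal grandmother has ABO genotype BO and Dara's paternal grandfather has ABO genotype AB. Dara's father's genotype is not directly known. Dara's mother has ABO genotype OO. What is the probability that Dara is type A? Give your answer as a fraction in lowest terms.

Dara's father's ABO genotype from BO × AB: 1/4 AB, 1/4 AO, 1/4 BB, 1/4 BO.
Crossing each possibility with the mother OO and summing P(type A): 1/4·1/2 + 1/4·1/2 + 1/4·0 + 1/4·0 = 1/4.

1/4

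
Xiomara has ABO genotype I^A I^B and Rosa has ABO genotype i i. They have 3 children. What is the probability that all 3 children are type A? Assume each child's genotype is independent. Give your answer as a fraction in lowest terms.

1/8

ABO cross I^A I^B × i i → 1/2 A, 1/2 B.
So P(type A) = 1/2 per child.
All 3 independent: (1/2)^3 = 1/8.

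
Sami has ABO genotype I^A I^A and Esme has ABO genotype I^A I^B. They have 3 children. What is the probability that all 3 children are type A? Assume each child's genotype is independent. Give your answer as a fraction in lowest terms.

1/8

ABO cross I^A I^A × I^A I^B → 1/2 A, 1/2 AB.
So P(type A) = 1/2 per child.
All 3 independent: (1/2)^3 = 1/8.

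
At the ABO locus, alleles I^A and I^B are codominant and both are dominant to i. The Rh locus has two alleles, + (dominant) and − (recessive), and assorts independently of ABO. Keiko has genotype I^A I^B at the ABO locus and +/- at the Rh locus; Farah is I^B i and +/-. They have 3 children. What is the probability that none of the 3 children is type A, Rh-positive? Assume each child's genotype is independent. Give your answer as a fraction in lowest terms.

ABO cross I^A I^B × I^B i → 1/4 A, 1/2 B, 1/4 AB.
Rh cross +/- × +/- → 3/4 Rh+, 1/4 Rh-; so P(type A, Rh-positive) = 1/4 × 3/4 = 3/16 per child.
P(not type A, Rh-positive) = 13/16 for one child; (13/16)^3 = 2197/4096.

2197/4096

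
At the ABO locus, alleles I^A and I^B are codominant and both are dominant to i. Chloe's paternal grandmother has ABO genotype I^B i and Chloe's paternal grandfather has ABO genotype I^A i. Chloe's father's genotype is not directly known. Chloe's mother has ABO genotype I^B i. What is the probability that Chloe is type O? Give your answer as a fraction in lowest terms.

1/4

Chloe's father's ABO genotype from I^B i × I^A i: 1/4 I^A I^B, 1/4 I^A i, 1/4 I^B i, 1/4 i i.
Crossing each possibility with the mother I^B i and summing P(type O): 1/4·0 + 1/4·1/4 + 1/4·1/4 + 1/4·1/2 = 1/4.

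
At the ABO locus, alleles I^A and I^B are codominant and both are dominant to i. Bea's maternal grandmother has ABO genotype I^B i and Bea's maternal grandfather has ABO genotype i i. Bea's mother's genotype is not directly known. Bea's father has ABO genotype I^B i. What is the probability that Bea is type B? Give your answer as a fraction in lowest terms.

Bea's mother's ABO genotype from I^B i × i i: 1/2 I^B i, 1/2 i i.
Crossing each possibility with the father I^B i and summing P(type B): 1/2·3/4 + 1/2·1/2 = 5/8.

5/8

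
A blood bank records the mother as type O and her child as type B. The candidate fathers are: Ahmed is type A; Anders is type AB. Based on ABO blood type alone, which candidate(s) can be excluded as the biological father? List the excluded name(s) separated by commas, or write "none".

Ahmed

A candidate is excluded only if no genotype consistent with his phenotype could produce a type B child with a type O mother.
Ahmed (type A): no genotype consistent with that phenotype can produce a type-B child with a type-O mother.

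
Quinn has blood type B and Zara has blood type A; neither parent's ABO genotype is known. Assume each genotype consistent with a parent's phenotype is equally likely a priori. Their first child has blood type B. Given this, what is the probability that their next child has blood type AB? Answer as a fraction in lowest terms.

Possible genotypes: Quinn ∈ {BB, BO}; Zara ∈ {AA, AO}.
Weight each parental genotype pair by prior × P(type-B child):
  BB × AO: posterior weight 2/3; P(next child type AB) = 1/2.
  BO × AO: posterior weight 1/3; P(next child type AB) = 1/4.
Weighted sum = 5/12.

5/12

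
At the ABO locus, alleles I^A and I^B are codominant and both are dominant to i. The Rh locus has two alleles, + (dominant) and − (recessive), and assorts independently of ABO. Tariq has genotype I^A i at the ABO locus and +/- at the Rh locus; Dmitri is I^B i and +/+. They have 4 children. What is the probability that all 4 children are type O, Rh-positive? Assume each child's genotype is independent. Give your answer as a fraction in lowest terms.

1/256

ABO cross I^A i × I^B i → 1/4 O, 1/4 A, 1/4 B, 1/4 AB.
Rh cross +/- × +/+ → 1 Rh+; so P(type O, Rh-positive) = 1/4 × 1 = 1/4 per child.
All 4 independent: (1/4)^4 = 1/256.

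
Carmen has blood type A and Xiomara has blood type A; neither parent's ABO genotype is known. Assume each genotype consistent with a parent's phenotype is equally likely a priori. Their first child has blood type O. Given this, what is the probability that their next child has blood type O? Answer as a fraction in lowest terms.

1/4

Possible genotypes: Carmen ∈ {AA, AO}; Xiomara ∈ {AA, AO}.
Weight each parental genotype pair by prior × P(type-O child):
  AO × AO: posterior weight 1; P(next child type O) = 1/4.
Weighted sum = 1/4.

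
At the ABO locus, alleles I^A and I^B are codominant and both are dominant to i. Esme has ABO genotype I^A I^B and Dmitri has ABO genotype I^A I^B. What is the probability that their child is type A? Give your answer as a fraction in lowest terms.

ABO cross I^A I^B × I^A I^B → offspring phenotypes: 1/4 A, 1/4 B, 1/2 AB.
So P(type A) = 1/4.

1/4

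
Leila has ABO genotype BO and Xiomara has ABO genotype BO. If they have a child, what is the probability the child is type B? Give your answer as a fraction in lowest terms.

ABO cross BO × BO → offspring phenotypes: 1/4 O, 3/4 B.
So P(type B) = 3/4.

3/4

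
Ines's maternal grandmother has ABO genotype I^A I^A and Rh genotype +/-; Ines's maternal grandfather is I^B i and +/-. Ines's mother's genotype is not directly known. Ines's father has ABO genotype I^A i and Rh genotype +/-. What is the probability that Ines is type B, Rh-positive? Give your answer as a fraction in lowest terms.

Ines's mother's ABO genotype from I^A I^A × I^B i: 1/2 I^A I^B, 1/2 I^A i.
Crossing each possibility with the father I^A i and summing P(type B): 1/2·1/4 + 1/2·0 = 1/8.
Similarly for Rh via the mother's Rh distribution: P(Rh+) = 3/4.
Independent loci: 1/8 × 3/4 = 3/32.

3/32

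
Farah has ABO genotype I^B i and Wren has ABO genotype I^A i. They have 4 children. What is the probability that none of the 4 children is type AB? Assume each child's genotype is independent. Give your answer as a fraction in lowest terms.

81/256

ABO cross I^B i × I^A i → 1/4 O, 1/4 A, 1/4 B, 1/4 AB.
So P(type AB) = 1/4 per child.
P(not type AB) = 3/4 for one child; (3/4)^4 = 81/256.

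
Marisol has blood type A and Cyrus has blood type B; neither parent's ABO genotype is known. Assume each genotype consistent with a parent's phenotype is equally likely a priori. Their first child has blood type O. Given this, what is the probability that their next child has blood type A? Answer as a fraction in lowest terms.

Possible genotypes: Marisol ∈ {AA, AO}; Cyrus ∈ {BB, BO}.
Weight each parental genotype pair by prior × P(type-O child):
  AO × BO: posterior weight 1; P(next child type A) = 1/4.
Weighted sum = 1/4.

1/4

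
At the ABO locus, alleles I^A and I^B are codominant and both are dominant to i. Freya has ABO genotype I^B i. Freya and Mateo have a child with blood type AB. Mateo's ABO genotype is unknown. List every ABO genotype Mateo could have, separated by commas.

I^A I^A, I^A I^B, I^A i

For each candidate genotype of Mateo, check whether crossing it with I^B i can produce every observed child phenotype.
  I^A I^A → possible child types {A, AB} ✓
  I^A I^B → possible child types {A, B, AB} ✓
  I^A i → possible child types {O, A, B, AB} ✓
  I^B I^B → possible child types {B} ✗
  I^B i → possible child types {O, B} ✗
  i i → possible child types {O, B} ✗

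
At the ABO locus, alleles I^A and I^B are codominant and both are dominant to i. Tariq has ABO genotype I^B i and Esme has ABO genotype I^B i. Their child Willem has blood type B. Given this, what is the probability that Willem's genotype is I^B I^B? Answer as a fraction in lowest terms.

Cross I^B i × I^B i → 1/4 I^B I^B, 1/2 I^B i, 1/4 i i.
Type-B genotypes among offspring: I^B I^B (1/4), I^B i (1/2); total 3/4.
P(I^B I^B | type B) = (1/4) / (3/4) = 1/3.

1/3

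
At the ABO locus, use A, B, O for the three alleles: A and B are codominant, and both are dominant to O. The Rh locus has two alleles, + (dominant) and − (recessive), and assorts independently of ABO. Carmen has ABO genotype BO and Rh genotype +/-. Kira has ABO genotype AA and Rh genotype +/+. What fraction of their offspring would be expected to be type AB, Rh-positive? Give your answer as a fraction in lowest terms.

ABO cross BO × AA → offspring phenotypes: 1/2 A, 1/2 AB.
Rh cross +/- × +/+ → 1 Rh+.
Independent loci: P(type AB, Rh-positive) = 1/2 × 1 = 1/2.

1/2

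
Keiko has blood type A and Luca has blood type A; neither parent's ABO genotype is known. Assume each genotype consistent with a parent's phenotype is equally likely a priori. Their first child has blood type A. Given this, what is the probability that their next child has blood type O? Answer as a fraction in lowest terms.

1/20

Possible genotypes: Keiko ∈ {AA, AO}; Luca ∈ {AA, AO}.
Weight each parental genotype pair by prior × P(type-A child):
  AA × AA: posterior weight 4/15; P(next child type O) = 0.
  AA × AO: posterior weight 4/15; P(next child type O) = 0.
  AO × AA: posterior weight 4/15; P(next child type O) = 0.
  AO × AO: posterior weight 1/5; P(next child type O) = 1/4.
Weighted sum = 1/20.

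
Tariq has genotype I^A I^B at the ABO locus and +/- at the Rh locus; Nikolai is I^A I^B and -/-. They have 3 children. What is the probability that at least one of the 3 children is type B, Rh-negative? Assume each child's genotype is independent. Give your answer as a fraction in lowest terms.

ABO cross I^A I^B × I^A I^B → 1/4 A, 1/4 B, 1/2 AB.
Rh cross +/- × -/- → 1/2 Rh+, 1/2 Rh-; so P(type B, Rh-negative) = 1/4 × 1/2 = 1/8 per child.
P(none) = (7/8)^3 = 343/512; P(at least one) = 1 − 343/512 = 169/512.

169/512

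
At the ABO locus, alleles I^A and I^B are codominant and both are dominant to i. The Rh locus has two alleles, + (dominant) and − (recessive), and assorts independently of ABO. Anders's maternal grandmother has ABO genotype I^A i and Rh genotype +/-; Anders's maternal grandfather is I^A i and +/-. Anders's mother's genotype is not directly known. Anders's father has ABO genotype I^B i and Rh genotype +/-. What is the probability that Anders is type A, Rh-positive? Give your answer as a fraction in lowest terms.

3/16

Anders's mother's ABO genotype from I^A i × I^A i: 1/4 I^A I^A, 1/2 I^A i, 1/4 i i.
Crossing each possibility with the father I^B i and summing P(type A): 1/4·1/2 + 1/2·1/4 + 1/4·0 = 1/4.
Similarly for Rh via the mother's Rh distribution: P(Rh+) = 3/4.
Independent loci: 1/4 × 3/4 = 3/16.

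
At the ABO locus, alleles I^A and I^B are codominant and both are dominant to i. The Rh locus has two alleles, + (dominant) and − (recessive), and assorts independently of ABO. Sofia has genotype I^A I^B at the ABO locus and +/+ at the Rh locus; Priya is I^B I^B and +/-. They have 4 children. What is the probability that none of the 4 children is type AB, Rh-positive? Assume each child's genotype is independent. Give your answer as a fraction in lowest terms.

ABO cross I^A I^B × I^B I^B → 1/2 B, 1/2 AB.
Rh cross +/+ × +/- → 1 Rh+; so P(type AB, Rh-positive) = 1/2 × 1 = 1/2 per child.
P(not type AB, Rh-positive) = 1/2 for one child; (1/2)^4 = 1/16.

1/16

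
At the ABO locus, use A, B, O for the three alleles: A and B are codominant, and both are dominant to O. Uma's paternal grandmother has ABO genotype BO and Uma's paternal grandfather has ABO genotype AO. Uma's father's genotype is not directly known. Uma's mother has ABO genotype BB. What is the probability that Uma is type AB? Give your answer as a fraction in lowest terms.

Uma's father's ABO genotype from BO × AO: 1/4 AB, 1/4 AO, 1/4 BO, 1/4 OO.
Crossing each possibility with the mother BB and summing P(type AB): 1/4·1/2 + 1/4·1/2 + 1/4·0 + 1/4·0 = 1/4.

1/4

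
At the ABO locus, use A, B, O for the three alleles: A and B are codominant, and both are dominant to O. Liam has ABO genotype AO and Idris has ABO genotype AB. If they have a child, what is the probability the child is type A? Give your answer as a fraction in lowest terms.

ABO cross AO × AB → offspring phenotypes: 1/2 A, 1/4 B, 1/4 AB.
So P(type A) = 1/2.

1/2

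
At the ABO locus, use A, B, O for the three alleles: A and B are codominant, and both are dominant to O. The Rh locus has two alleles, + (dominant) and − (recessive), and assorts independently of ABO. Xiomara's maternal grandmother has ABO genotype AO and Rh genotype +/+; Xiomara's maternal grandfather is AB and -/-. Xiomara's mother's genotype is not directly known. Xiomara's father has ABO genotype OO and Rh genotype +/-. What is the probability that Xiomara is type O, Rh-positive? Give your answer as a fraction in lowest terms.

3/16

Xiomara's mother's ABO genotype from AO × AB: 1/4 AA, 1/4 AB, 1/4 AO, 1/4 BO.
Crossing each possibility with the father OO and summing P(type O): 1/4·0 + 1/4·0 + 1/4·1/2 + 1/4·1/2 = 1/4.
Similarly for Rh via the mother's Rh distribution: P(Rh+) = 3/4.
Independent loci: 1/4 × 3/4 = 3/16.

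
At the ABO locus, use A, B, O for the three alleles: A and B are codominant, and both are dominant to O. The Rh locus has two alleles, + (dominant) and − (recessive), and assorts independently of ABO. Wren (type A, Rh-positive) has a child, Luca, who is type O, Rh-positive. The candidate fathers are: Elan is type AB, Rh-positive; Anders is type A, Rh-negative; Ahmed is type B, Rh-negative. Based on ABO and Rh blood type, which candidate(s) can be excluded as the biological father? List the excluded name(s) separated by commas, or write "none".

A candidate is excluded only if no genotype consistent with his phenotype could produce a type O, Rh-positive child with a type A, Rh-positive mother.
Elan (type AB, Rh+): no genotype consistent with that phenotype can produce a type-O Rh+ child with a type-A mother.

Elan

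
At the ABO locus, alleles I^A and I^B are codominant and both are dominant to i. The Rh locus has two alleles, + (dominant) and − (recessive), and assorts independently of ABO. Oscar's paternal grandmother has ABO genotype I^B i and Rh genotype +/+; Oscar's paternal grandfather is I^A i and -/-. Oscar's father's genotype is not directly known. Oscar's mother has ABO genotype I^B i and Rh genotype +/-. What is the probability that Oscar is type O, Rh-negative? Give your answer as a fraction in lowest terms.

Oscar's father's ABO genotype from I^B i × I^A i: 1/4 I^A I^B, 1/4 I^A i, 1/4 I^B i, 1/4 i i.
Crossing each possibility with the mother I^B i and summing P(type O): 1/4·0 + 1/4·1/4 + 1/4·1/4 + 1/4·1/2 = 1/4.
Similarly for Rh via the father's Rh distribution: P(Rh-) = 1/4.
Independent loci: 1/4 × 1/4 = 1/16.

1/16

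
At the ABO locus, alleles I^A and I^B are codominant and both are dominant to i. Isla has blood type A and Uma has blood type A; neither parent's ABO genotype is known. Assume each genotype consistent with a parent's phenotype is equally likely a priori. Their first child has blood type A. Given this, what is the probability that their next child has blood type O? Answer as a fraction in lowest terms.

1/20

Possible genotypes: Isla ∈ {I^A I^A, I^A i}; Uma ∈ {I^A I^A, I^A i}.
Weight each parental genotype pair by prior × P(type-A child):
  I^A I^A × I^A I^A: posterior weight 4/15; P(next child type O) = 0.
  I^A I^A × I^A i: posterior weight 4/15; P(next child type O) = 0.
  I^A i × I^A I^A: posterior weight 4/15; P(next child type O) = 0.
  I^A i × I^A i: posterior weight 1/5; P(next child type O) = 1/4.
Weighted sum = 1/20.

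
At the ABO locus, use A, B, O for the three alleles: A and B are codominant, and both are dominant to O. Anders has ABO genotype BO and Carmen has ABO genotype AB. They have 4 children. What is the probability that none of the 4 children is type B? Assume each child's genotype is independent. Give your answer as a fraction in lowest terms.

1/16

ABO cross BO × AB → 1/4 A, 1/2 B, 1/4 AB.
So P(type B) = 1/2 per child.
P(not type B) = 1/2 for one child; (1/2)^4 = 1/16.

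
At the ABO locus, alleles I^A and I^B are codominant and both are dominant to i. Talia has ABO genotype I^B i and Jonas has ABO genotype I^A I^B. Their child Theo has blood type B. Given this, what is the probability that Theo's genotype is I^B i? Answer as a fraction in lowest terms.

1/2

Cross I^B i × I^A I^B → 1/4 I^A I^B, 1/4 I^A i, 1/4 I^B I^B, 1/4 I^B i.
Type-B genotypes among offspring: I^B I^B (1/4), I^B i (1/4); total 1/2.
P(I^B i | type B) = (1/4) / (1/2) = 1/2.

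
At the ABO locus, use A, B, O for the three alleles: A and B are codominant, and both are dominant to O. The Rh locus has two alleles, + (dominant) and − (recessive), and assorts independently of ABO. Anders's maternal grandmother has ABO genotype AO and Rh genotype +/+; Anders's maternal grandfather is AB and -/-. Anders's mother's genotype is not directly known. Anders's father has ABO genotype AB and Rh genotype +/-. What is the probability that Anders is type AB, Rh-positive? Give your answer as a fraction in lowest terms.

Anders's mother's ABO genotype from AO × AB: 1/4 AA, 1/4 AB, 1/4 AO, 1/4 BO.
Crossing each possibility with the father AB and summing P(type AB): 1/4·1/2 + 1/4·1/2 + 1/4·1/4 + 1/4·1/4 = 3/8.
Similarly for Rh via the mother's Rh distribution: P(Rh+) = 3/4.
Independent loci: 3/8 × 3/4 = 9/32.

9/32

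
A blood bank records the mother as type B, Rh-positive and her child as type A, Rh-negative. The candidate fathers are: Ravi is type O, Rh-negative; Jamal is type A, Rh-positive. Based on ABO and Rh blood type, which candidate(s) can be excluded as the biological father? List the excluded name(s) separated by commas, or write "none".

Ravi

A candidate is excluded only if no genotype consistent with his phenotype could produce a type A, Rh-negative child with a type B, Rh-positive mother.
Ravi (type O, Rh-): no genotype consistent with that phenotype can produce a type-A Rh- child with a type-B mother.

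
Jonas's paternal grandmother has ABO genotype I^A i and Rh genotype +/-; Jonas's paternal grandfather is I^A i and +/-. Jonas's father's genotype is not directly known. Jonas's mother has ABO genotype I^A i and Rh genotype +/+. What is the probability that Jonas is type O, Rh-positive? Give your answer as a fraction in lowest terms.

1/4

Jonas's father's ABO genotype from I^A i × I^A i: 1/4 I^A I^A, 1/2 I^A i, 1/4 i i.
Crossing each possibility with the mother I^A i and summing P(type O): 1/4·0 + 1/2·1/4 + 1/4·1/2 = 1/4.
Similarly for Rh via the father's Rh distribution: P(Rh+) = 1.
Independent loci: 1/4 × 1 = 1/4.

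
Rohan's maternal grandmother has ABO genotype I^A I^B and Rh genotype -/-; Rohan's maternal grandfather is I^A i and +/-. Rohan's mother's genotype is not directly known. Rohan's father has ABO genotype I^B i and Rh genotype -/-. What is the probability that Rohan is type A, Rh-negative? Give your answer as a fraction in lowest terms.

Rohan's mother's ABO genotype from I^A I^B × I^A i: 1/4 I^A I^A, 1/4 I^A I^B, 1/4 I^A i, 1/4 I^B i.
Crossing each possibility with the father I^B i and summing P(type A): 1/4·1/2 + 1/4·1/4 + 1/4·1/4 + 1/4·0 = 1/4.
Similarly for Rh via the mother's Rh distribution: P(Rh-) = 3/4.
Independent loci: 1/4 × 3/4 = 3/16.

3/16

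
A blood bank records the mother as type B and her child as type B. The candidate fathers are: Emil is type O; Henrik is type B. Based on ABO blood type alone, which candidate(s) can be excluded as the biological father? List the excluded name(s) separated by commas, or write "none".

none

A candidate is excluded only if no genotype consistent with his phenotype could produce a type B child with a type B mother.
Every candidate has at least one consistent genotype combination, so none can be excluded.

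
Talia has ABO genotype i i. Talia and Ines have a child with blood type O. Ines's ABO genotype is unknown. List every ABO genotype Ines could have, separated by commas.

I^A i, I^B i, i i

For each candidate genotype of Ines, check whether crossing it with i i can produce every observed child phenotype.
  I^A I^A → possible child types {A} ✗
  I^A I^B → possible child types {A, B} ✗
  I^A i → possible child types {O, A} ✓
  I^B I^B → possible child types {B} ✗
  I^B i → possible child types {O, B} ✓
  i i → possible child types {O} ✓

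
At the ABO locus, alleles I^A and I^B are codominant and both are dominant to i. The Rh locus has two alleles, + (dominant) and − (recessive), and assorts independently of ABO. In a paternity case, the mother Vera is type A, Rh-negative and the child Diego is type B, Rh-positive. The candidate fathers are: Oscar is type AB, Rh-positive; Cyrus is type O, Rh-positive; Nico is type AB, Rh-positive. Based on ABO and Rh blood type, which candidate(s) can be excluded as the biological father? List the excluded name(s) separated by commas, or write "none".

A candidate is excluded only if no genotype consistent with his phenotype could produce a type B, Rh-positive child with a type A, Rh-negative mother.
Cyrus (type O, Rh+): no genotype consistent with that phenotype can produce a type-B Rh+ child with a type-A mother.

Cyrus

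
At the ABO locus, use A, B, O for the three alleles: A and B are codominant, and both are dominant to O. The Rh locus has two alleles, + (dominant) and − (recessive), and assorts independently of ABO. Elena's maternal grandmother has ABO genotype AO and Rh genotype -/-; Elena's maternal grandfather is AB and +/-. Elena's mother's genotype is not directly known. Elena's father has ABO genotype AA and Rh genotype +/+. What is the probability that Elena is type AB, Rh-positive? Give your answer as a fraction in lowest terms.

1/4

Elena's mother's ABO genotype from AO × AB: 1/4 AA, 1/4 AB, 1/4 AO, 1/4 BO.
Crossing each possibility with the father AA and summing P(type AB): 1/4·0 + 1/4·1/2 + 1/4·0 + 1/4·1/2 = 1/4.
Similarly for Rh via the mother's Rh distribution: P(Rh+) = 1.
Independent loci: 1/4 × 1 = 1/4.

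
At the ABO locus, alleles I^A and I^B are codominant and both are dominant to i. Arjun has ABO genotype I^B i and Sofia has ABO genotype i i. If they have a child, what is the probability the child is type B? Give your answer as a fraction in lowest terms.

1/2

ABO cross I^B i × i i → offspring phenotypes: 1/2 O, 1/2 B.
So P(type B) = 1/2.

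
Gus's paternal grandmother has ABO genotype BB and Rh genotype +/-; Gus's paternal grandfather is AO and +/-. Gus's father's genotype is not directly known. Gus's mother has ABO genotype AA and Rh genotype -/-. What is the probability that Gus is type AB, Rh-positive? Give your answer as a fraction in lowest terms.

Gus's father's ABO genotype from BB × AO: 1/2 AB, 1/2 BO.
Crossing each possibility with the mother AA and summing P(type AB): 1/2·1/2 + 1/2·1/2 = 1/2.
Similarly for Rh via the father's Rh distribution: P(Rh+) = 1/2.
Independent loci: 1/2 × 1/2 = 1/4.

1/4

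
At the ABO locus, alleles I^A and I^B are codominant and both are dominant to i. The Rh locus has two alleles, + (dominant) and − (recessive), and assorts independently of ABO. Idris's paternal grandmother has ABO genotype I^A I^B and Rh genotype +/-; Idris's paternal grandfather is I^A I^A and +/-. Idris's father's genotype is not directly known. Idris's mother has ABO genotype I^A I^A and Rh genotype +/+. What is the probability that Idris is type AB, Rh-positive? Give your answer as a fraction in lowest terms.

1/4

Idris's father's ABO genotype from I^A I^B × I^A I^A: 1/2 I^A I^A, 1/2 I^A I^B.
Crossing each possibility with the mother I^A I^A and summing P(type AB): 1/2·0 + 1/2·1/2 = 1/4.
Similarly for Rh via the father's Rh distribution: P(Rh+) = 1.
Independent loci: 1/4 × 1 = 1/4.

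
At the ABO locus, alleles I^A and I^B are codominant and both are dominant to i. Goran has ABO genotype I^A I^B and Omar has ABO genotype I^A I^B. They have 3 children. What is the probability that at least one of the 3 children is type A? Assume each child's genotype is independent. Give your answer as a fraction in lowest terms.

ABO cross I^A I^B × I^A I^B → 1/4 A, 1/4 B, 1/2 AB.
So P(type A) = 1/4 per child.
P(none) = (3/4)^3 = 27/64; P(at least one) = 1 − 27/64 = 37/64.

37/64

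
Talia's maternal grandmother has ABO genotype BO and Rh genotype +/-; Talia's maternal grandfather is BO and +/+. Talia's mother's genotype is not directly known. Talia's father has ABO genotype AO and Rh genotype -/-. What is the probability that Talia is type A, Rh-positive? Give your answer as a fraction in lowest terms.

3/16

Talia's mother's ABO genotype from BO × BO: 1/4 BB, 1/2 BO, 1/4 OO.
Crossing each possibility with the father AO and summing P(type A): 1/4·0 + 1/2·1/4 + 1/4·1/2 = 1/4.
Similarly for Rh via the mother's Rh distribution: P(Rh+) = 3/4.
Independent loci: 1/4 × 3/4 = 3/16.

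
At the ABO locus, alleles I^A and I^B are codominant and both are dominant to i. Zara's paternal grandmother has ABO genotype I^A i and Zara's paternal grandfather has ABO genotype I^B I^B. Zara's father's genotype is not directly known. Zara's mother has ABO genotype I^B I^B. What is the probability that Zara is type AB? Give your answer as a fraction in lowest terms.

Zara's father's ABO genotype from I^A i × I^B I^B: 1/2 I^A I^B, 1/2 I^B i.
Crossing each possibility with the mother I^B I^B and summing P(type AB): 1/2·1/2 + 1/2·0 = 1/4.

1/4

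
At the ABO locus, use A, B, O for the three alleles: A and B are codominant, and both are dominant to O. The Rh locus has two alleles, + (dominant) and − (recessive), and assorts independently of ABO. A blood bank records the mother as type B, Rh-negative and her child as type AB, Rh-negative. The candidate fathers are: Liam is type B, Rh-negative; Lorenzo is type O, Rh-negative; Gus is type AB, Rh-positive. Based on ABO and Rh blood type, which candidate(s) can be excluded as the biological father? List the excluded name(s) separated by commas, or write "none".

A candidate is excluded only if no genotype consistent with his phenotype could produce a type AB, Rh-negative child with a type B, Rh-negative mother.
Liam (type B, Rh-): no genotype consistent with that phenotype can produce a type-AB Rh- child with a type-B mother.
Lorenzo (type O, Rh-): no genotype consistent with that phenotype can produce a type-AB Rh- child with a type-B mother.

Liam, Lorenzo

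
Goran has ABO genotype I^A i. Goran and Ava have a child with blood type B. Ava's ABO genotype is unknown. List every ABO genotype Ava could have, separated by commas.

For each candidate genotype of Ava, check whether crossing it with I^A i can produce every observed child phenotype.
  I^A I^A → possible child types {A} ✗
  I^A I^B → possible child types {A, B, AB} ✓
  I^A i → possible child types {O, A} ✗
  I^B I^B → possible child types {B, AB} ✓
  I^B i → possible child types {O, A, B, AB} ✓
  i i → possible child types {O, A} ✗

I^A I^B, I^B I^B, I^B i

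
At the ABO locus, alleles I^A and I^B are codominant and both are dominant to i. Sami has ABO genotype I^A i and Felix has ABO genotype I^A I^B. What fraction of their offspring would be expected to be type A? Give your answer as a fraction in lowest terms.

ABO cross I^A i × I^A I^B → offspring phenotypes: 1/2 A, 1/4 B, 1/4 AB.
So P(type A) = 1/2.

1/2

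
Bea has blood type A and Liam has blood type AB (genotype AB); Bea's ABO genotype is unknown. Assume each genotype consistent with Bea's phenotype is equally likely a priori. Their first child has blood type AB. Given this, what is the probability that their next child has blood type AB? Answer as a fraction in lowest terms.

5/12

Possible genotypes: Bea ∈ {AA, AO}; Liam ∈ {AB}.
Weight each parental genotype pair by prior × P(type-AB child):
  AA × AB: posterior weight 2/3; P(next child type AB) = 1/2.
  AO × AB: posterior weight 1/3; P(next child type AB) = 1/4.
Weighted sum = 5/12.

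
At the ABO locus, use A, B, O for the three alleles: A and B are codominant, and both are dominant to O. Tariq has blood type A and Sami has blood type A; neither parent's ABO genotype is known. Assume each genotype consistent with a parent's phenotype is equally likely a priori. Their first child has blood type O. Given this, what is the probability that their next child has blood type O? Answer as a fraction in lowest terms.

1/4

Possible genotypes: Tariq ∈ {AA, AO}; Sami ∈ {AA, AO}.
Weight each parental genotype pair by prior × P(type-O child):
  AO × AO: posterior weight 1; P(next child type O) = 1/4.
Weighted sum = 1/4.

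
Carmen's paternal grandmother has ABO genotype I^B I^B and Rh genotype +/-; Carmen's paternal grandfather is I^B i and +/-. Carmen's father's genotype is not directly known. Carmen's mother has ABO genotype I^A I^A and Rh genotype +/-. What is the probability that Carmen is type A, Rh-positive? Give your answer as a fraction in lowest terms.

Carmen's father's ABO genotype from I^B I^B × I^B i: 1/2 I^B I^B, 1/2 I^B i.
Crossing each possibility with the mother I^A I^A and summing P(type A): 1/2·0 + 1/2·1/2 = 1/4.
Similarly for Rh via the father's Rh distribution: P(Rh+) = 3/4.
Independent loci: 1/4 × 3/4 = 3/16.

3/16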